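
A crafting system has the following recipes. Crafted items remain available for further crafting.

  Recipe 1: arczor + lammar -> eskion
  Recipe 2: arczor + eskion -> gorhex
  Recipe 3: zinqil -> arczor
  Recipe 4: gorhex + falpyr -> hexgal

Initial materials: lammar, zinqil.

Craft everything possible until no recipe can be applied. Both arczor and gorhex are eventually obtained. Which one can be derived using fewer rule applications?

arczor: zinqil -> arczor (Recipe 3). [1 rule application]
gorhex: Using Recipe 3, zinqil makes arczor. Using Recipe 1, arczor and lammar make eskion. arczor + eskion -> gorhex (Recipe 2). [3 rule applications]
arczor needs fewer.

arczor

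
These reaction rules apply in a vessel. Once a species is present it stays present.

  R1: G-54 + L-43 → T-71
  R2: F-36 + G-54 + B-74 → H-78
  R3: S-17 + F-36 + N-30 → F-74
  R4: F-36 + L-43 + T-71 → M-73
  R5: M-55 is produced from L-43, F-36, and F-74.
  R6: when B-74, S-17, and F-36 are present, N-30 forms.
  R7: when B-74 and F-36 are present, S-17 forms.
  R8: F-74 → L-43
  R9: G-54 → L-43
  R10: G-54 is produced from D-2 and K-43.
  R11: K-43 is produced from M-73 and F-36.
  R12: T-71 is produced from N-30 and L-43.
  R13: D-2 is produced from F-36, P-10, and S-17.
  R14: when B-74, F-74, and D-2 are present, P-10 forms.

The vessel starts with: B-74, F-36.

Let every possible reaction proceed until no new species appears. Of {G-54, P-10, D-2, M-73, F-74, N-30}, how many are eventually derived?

3

B-74 and F-36 present → S-17 forms (R7).
B-74, S-17, and F-36 present → N-30 forms (R6).
S-17, F-36, and N-30 present → F-74 forms (R3).
F-74 present → L-43 forms (R8).
N-30 and L-43 present → T-71 forms (R12).
F-36, L-43, and T-71 present → M-73 forms (R4).
G-54 would need D-2 and K-43 (R10), but D-2 never forms.
P-10 would need B-74, F-74, and D-2 (R14), but D-2 never forms.
D-2 would need F-36, P-10, and S-17 (R13), but P-10 never forms.
M-73: reached.
F-74: reached.
N-30: reached.
Reached: M-73, F-74, and N-30 — 3 of the 6.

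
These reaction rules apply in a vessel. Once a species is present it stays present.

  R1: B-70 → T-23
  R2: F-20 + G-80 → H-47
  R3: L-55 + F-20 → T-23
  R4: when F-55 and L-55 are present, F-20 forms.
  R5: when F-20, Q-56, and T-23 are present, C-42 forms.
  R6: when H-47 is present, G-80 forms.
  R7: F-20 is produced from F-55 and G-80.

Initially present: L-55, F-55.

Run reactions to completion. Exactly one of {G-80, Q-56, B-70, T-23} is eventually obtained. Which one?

F-55 and L-55 present → F-20 forms (R4).
L-55 and F-20 present → T-23 forms (R3).
G-80 would need H-47 (R6), but H-47 never forms. No rule produces B-70, and it is not given. No rule produces Q-56, and it is not given.

T-23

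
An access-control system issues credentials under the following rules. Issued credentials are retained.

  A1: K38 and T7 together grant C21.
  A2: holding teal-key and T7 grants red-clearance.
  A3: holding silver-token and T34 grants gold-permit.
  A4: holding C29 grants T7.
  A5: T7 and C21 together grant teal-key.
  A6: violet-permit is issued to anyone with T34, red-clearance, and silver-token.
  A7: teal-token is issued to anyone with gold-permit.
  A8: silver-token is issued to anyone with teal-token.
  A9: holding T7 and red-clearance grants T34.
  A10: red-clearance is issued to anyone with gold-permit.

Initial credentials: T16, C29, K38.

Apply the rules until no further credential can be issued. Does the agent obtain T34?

Holding C29 grants T7 (A4).
Holding K38 and T7 grants C21 (A1).
Holding T7 and C21 grants teal-key (A5).
Holding teal-key and T7 grants red-clearance (A2).
Holding T7 and red-clearance grants T34 (A9).

Yes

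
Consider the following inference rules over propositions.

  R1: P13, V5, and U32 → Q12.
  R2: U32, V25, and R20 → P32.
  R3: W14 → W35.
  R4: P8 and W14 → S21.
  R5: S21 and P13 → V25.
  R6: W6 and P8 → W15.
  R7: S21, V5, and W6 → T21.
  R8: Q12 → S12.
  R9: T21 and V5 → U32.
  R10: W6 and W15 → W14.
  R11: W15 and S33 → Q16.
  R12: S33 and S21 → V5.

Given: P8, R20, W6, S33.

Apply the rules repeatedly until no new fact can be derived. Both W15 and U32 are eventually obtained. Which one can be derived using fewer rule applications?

W15

W15: W6 and P8 hold, so W15 follows (R6). [1 rule application]
U32: W6 and P8 hold, so W15 follows (R6). W6 and W15 hold, so W14 follows (R10). From P8 and W14, R4 gives S21. From S33 and S21, R12 gives V5. S21, V5, and W6 hold, so T21 follows (R7). T21 and V5 hold, so U32 follows (R9). [6 rule applications]
W15 needs fewer.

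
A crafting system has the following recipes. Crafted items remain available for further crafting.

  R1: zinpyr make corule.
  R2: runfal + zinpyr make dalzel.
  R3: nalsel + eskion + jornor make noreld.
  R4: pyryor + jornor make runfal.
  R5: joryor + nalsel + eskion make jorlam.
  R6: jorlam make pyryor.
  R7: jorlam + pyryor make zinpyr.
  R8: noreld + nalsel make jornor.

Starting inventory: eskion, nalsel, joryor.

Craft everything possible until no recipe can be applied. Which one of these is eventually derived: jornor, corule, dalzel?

Using R5, joryor, nalsel, and eskion make jorlam.
Using R6, jorlam makes pyryor.
jorlam + pyryor → zinpyr (R7).
Using R1, zinpyr makes corule.
dalzel would need runfal and zinpyr (R2), but runfal is never obtained. jornor would need noreld and nalsel (R8), but noreld is never obtained.

corule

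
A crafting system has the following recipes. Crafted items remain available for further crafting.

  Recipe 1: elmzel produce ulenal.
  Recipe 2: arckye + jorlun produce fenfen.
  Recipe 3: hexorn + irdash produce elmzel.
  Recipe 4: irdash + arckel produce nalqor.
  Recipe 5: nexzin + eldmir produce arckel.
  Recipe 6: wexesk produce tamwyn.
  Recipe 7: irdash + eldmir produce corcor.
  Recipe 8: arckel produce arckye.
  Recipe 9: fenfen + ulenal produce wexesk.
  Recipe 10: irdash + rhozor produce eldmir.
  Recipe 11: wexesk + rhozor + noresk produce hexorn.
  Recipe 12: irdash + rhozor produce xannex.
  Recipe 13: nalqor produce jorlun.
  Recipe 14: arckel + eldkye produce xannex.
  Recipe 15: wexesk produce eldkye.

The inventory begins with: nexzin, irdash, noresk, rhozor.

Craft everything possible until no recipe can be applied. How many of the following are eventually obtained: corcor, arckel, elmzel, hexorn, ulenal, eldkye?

Using Recipe 10, irdash and rhozor make eldmir.
Using Recipe 7, irdash and eldmir make corcor.
Using Recipe 5, nexzin and eldmir make arckel.
corcor: reached.
arckel: reached.
elmzel would need hexorn and irdash (Recipe 3), but hexorn is never obtained.
hexorn would need wexesk, rhozor, and noresk (Recipe 11), but wexesk is never obtained.
ulenal would need elmzel (Recipe 1), but elmzel is never obtained.
eldkye would need wexesk (Recipe 15), but wexesk is never obtained.
Reached: corcor and arckel — 2 of the 6.

2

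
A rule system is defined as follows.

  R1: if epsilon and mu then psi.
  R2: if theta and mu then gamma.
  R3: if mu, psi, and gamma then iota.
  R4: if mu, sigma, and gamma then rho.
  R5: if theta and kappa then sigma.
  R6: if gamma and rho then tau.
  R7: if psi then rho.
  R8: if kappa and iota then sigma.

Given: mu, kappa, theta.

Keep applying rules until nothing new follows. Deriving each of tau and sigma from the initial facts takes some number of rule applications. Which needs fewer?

sigma

sigma: From theta and kappa, R5 gives sigma. [1 rule application]
tau: From theta and kappa, R5 gives sigma. theta and mu hold, so gamma follows (R2). From mu, sigma, and gamma, R4 gives rho. From gamma and rho, R6 gives tau. [4 rule applications]
sigma needs fewer.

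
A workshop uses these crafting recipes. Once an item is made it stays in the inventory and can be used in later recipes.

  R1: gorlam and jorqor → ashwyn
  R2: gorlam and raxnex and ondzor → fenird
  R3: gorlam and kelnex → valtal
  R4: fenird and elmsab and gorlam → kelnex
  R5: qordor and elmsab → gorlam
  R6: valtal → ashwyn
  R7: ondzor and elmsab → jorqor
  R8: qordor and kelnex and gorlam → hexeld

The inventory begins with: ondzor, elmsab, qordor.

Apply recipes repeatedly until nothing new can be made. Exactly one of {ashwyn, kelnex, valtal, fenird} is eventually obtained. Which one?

ashwyn

Using R5, qordor and elmsab make gorlam.
Using R7, ondzor and elmsab make jorqor.
gorlam and jorqor → ashwyn (R1).
kelnex would need fenird, elmsab, and gorlam (R4), but fenird is never obtained. fenird would need gorlam, raxnex, and ondzor (R2), but raxnex is never obtained. valtal would need gorlam and kelnex (R3), but kelnex is never obtained.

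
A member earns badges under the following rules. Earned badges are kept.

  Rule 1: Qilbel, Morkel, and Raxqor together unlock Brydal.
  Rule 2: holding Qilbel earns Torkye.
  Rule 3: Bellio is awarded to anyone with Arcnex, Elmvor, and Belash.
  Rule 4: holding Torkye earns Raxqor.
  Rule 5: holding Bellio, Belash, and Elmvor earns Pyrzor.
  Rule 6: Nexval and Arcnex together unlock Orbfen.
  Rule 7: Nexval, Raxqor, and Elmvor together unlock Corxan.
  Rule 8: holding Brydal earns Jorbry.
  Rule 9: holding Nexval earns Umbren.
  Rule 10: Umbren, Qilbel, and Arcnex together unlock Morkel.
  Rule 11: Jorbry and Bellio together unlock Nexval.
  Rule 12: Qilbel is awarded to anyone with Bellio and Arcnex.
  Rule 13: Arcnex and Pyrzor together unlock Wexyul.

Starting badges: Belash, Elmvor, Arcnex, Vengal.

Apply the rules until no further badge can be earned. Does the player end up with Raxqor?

With Arcnex, Elmvor, and Belash, Bellio is earned (Rule 3).
With Bellio and Arcnex, Qilbel is earned (Rule 12).
With Qilbel, Torkye is earned (Rule 2).
With Torkye, Raxqor is earned (Rule 4).

Yes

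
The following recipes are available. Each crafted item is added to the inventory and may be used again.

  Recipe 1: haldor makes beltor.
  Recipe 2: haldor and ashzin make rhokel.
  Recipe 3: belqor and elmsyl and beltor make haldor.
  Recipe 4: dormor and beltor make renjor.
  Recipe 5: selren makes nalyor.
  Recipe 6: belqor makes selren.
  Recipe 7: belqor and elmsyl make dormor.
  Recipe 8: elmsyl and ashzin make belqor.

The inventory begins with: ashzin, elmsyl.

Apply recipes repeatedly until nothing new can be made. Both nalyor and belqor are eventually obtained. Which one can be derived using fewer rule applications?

belqor

belqor: Using Recipe 8, elmsyl and ashzin make belqor. [1 rule application]
nalyor: Using Recipe 8, elmsyl and ashzin make belqor. Using Recipe 6, belqor makes selren. selren → nalyor (Recipe 5). [3 rule applications]
belqor needs fewer.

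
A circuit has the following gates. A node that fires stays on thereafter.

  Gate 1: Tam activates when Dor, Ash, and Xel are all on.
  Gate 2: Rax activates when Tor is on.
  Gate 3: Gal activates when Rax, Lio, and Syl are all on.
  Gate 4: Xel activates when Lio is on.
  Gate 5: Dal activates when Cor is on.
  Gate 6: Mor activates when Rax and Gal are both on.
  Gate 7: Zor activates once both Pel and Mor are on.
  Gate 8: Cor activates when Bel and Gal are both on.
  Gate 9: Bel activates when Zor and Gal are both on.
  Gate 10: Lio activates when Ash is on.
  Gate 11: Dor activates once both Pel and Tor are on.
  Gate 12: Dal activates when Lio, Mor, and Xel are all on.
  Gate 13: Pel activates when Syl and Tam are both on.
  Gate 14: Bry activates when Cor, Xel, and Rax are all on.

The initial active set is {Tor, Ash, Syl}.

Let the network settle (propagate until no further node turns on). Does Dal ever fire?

Yes

Tor is on, so Rax activates (Gate 2).
Gate 10: Ash on → Lio on.
Gate 3: Rax, Lio, and Syl on → Gal on.
Gate 4: Lio on → Xel on.
Gate 6: Rax and Gal on → Mor on.
Lio, Mor, and Xel are on, so Dal activates (Gate 12).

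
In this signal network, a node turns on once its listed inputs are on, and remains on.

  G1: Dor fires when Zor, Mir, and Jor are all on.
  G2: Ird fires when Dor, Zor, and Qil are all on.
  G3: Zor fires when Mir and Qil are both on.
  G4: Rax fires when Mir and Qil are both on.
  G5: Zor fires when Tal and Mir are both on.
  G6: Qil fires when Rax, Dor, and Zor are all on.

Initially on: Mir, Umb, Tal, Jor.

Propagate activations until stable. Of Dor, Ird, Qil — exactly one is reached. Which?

G5: Tal and Mir on → Zor on.
Zor, Mir, and Jor are on, so Dor fires (G1).
Ird would need Dor, Zor, and Qil (G2), but Qil never turns on. Qil would need Rax, Dor, and Zor (G6), but Rax never turns on.

Dor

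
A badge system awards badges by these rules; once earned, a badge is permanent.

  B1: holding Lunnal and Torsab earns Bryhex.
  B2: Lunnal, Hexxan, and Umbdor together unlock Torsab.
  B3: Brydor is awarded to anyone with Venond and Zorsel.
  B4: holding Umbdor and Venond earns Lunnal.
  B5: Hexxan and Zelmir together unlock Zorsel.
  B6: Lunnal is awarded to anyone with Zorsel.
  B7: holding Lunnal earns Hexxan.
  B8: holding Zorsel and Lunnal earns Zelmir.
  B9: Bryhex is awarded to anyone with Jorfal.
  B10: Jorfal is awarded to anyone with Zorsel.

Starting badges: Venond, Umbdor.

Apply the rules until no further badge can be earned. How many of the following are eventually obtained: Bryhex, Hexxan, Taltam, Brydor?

2

With Umbdor and Venond, Lunnal is earned (B4).
With Lunnal, Hexxan is earned (B7).
With Lunnal, Hexxan, and Umbdor, Torsab is earned (B2).
With Lunnal and Torsab, Bryhex is earned (B1).
Bryhex: reached.
Hexxan: reached.
No rule produces Taltam, and it is not given.
Brydor would need Venond and Zorsel (B3), but Zorsel is never earned.
Reached: Bryhex and Hexxan — 2 of the 4.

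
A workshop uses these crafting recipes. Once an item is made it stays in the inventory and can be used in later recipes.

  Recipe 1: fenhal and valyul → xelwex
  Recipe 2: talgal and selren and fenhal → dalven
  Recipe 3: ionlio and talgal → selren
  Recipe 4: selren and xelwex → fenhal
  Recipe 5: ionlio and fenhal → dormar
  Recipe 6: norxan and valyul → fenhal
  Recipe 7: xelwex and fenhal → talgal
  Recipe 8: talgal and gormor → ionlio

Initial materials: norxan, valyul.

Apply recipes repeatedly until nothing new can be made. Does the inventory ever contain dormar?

dormar would need ionlio and fenhal (Recipe 5), but ionlio is never obtained.

No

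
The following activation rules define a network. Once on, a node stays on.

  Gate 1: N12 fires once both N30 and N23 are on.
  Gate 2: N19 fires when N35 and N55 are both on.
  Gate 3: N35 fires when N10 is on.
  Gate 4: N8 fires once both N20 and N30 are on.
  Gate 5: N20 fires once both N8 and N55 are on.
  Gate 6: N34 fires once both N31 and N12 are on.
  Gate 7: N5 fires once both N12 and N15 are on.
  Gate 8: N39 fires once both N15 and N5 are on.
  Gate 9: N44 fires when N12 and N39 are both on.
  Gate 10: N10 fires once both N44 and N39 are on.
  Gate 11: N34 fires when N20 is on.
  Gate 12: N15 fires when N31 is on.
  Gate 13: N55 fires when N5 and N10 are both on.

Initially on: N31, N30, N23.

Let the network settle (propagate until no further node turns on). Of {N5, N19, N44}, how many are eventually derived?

Gate 1: N30 and N23 on → N12 on.
N31 is on, so N15 fires (Gate 12).
Gate 7: N12 and N15 on → N5 on.
Gate 8: N15 and N5 on → N39 on.
Gate 9: N12 and N39 on → N44 on.
N44 and N39 are on, so N10 fires (Gate 10).
Gate 3: N10 on → N35 on.
N5 and N10 are on, so N55 fires (Gate 13).
Gate 2: N35 and N55 on → N19 on.
N5: reached.
N19: reached.
N44: reached.
All 3 are reached.

3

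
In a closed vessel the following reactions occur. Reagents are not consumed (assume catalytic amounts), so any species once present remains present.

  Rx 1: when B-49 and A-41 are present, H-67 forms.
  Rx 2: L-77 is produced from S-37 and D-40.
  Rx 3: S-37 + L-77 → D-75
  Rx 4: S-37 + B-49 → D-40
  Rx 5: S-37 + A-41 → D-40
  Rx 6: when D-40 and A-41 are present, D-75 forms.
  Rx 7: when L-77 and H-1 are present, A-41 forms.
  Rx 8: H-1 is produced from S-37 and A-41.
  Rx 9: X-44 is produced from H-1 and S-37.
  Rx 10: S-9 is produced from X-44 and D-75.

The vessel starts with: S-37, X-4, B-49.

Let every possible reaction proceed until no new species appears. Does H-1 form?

H-1 would need S-37 and A-41 (Rx 8), but A-41 never forms.

No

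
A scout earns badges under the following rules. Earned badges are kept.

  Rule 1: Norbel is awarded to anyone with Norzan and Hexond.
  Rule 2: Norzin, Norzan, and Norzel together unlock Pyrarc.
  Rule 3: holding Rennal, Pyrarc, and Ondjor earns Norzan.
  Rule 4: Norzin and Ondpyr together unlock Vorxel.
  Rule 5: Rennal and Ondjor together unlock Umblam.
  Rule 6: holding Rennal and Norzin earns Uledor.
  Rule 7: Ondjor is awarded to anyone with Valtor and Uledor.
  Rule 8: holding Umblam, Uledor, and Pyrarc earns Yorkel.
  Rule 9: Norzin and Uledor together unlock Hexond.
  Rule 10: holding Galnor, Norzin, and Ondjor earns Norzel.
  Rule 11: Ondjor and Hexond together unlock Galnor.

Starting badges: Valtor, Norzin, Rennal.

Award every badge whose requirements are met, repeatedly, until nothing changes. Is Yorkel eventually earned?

No

Yorkel would need Umblam, Uledor, and Pyrarc (Rule 8), but Pyrarc is never earned.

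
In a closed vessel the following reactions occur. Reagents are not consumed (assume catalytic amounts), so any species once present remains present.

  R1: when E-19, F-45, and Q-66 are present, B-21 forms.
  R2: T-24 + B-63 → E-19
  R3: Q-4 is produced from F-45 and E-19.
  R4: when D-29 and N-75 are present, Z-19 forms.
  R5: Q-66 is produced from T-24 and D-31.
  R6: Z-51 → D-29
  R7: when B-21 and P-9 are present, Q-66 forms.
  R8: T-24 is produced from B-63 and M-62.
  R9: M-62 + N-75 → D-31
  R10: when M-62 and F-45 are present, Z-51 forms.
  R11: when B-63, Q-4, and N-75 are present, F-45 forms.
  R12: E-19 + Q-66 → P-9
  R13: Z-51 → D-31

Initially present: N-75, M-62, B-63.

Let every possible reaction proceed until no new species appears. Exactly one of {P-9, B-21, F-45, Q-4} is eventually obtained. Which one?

P-9

M-62 and N-75 present → D-31 forms (R9).
B-63 and M-62 present → T-24 forms (R8).
T-24 and B-63 present → E-19 forms (R2).
T-24 and D-31 present → Q-66 forms (R5).
E-19 and Q-66 present → P-9 forms (R12).
B-21 would need E-19, F-45, and Q-66 (R1), but F-45 never forms. F-45 would need B-63, Q-4, and N-75 (R11), but Q-4 never forms. Q-4 would need F-45 and E-19 (R3), but F-45 never forms.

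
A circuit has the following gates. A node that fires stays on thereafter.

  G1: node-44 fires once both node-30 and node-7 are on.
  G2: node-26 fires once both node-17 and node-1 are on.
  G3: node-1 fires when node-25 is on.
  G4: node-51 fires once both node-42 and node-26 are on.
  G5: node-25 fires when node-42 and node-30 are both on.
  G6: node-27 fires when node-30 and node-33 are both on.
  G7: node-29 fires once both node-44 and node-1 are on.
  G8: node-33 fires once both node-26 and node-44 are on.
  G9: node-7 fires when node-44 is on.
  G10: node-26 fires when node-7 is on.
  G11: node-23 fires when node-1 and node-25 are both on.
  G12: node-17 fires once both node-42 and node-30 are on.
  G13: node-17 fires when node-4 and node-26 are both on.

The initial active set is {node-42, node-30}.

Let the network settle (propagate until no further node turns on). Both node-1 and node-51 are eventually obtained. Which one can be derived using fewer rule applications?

node-1

node-1: G5: node-42 and node-30 on → node-25 on. node-25 is on, so node-1 fires (G3). [2 rule applications]
node-51: node-42 and node-30 are on, so node-25 fires (G5). G12: node-42 and node-30 on → node-17 on. node-25 is on, so node-1 fires (G3). node-17 and node-1 are on, so node-26 fires (G2). node-42 and node-26 are on, so node-51 fires (G4). [5 rule applications]
node-1 needs fewer.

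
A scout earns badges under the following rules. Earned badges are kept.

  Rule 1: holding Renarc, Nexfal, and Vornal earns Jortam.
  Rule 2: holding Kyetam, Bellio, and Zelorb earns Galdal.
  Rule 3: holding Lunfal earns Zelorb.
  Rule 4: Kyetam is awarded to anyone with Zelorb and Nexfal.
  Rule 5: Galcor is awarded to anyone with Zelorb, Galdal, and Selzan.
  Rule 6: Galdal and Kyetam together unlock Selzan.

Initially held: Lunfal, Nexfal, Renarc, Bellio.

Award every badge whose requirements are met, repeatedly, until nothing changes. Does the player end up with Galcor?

Yes

With Lunfal, Zelorb is earned (Rule 3).
With Zelorb and Nexfal, Kyetam is earned (Rule 4).
With Kyetam, Bellio, and Zelorb, Galdal is earned (Rule 2).
With Galdal and Kyetam, Selzan is earned (Rule 6).
With Zelorb, Galdal, and Selzan, Galcor is earned (Rule 5).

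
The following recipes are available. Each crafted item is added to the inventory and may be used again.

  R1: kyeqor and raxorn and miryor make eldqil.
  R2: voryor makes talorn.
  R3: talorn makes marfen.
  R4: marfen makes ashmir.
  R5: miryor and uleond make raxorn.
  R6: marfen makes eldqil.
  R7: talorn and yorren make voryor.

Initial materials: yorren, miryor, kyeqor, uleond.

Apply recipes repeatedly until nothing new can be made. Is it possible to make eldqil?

Yes

Using R5, miryor and uleond make raxorn.
Using R1, kyeqor, raxorn, and miryor make eldqil.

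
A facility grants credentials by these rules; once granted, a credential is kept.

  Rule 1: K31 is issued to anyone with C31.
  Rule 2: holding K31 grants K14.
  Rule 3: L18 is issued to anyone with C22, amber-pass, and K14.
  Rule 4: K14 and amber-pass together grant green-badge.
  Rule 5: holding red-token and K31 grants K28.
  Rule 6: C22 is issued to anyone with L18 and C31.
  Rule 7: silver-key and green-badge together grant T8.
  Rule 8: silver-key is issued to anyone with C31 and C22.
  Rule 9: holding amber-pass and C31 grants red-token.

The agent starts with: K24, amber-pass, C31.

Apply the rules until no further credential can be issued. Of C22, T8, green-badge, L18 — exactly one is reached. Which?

Holding C31 grants K31 (Rule 1).
Holding K31 grants K14 (Rule 2).
Holding K14 and amber-pass grants green-badge (Rule 4).
T8 would need silver-key and green-badge (Rule 7), but silver-key is never granted. C22 would need L18 and C31 (Rule 6), but L18 is never granted. L18 would need C22, amber-pass, and K14 (Rule 3), but C22 is never granted.

green-badge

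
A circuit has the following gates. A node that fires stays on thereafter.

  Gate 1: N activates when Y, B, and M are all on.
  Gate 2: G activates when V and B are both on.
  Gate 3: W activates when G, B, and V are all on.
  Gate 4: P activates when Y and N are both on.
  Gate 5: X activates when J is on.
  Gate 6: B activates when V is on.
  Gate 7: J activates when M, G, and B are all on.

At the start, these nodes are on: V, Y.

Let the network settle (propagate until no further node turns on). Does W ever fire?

Gate 6: V on → B on.
Gate 2: V and B on → G on.
Gate 3: G, B, and V on → W on.

Yes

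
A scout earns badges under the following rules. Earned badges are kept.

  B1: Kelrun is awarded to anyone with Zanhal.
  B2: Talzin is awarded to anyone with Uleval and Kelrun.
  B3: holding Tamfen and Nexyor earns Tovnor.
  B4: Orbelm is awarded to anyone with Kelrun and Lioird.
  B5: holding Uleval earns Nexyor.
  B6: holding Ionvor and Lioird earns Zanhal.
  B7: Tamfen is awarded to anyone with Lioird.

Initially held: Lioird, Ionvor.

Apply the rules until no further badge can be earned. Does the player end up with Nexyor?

No

Nexyor would need Uleval (B5), but Uleval is never earned.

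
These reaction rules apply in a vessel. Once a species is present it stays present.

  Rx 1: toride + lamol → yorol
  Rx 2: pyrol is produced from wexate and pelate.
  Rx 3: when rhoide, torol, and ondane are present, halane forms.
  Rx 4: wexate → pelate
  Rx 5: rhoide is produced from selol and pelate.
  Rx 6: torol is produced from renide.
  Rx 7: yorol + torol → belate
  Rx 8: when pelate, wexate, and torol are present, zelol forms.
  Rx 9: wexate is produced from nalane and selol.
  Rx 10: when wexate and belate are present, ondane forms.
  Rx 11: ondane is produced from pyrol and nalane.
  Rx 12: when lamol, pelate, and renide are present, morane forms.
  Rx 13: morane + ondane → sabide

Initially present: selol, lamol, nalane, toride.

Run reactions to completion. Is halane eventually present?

No

halane would need rhoide, torol, and ondane (Rx 3), but torol never forms.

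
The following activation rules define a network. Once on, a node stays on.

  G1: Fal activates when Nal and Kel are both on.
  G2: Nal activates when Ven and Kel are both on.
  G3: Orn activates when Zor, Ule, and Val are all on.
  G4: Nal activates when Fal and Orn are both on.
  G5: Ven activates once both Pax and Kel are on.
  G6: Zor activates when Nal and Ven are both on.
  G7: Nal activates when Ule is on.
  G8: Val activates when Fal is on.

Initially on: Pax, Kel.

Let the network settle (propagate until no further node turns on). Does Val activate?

Pax and Kel are on, so Ven activates (G5).
G2: Ven and Kel on → Nal on.
G1: Nal and Kel on → Fal on.
Fal is on, so Val activates (G8).

Yes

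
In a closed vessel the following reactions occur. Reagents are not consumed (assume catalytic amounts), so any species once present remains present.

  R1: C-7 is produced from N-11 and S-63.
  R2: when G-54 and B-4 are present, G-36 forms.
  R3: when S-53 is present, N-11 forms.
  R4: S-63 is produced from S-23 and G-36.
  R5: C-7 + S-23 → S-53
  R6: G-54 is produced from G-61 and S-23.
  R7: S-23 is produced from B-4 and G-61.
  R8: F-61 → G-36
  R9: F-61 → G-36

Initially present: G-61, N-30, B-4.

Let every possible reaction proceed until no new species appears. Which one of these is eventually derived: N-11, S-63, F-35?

S-63

B-4 and G-61 present → S-23 forms (R7).
G-61 and S-23 present → G-54 forms (R6).
G-54 and B-4 present → G-36 forms (R2).
S-23 and G-36 present → S-63 forms (R4).
No rule produces F-35, and it is not given. N-11 would need S-53 (R3), but S-53 never forms.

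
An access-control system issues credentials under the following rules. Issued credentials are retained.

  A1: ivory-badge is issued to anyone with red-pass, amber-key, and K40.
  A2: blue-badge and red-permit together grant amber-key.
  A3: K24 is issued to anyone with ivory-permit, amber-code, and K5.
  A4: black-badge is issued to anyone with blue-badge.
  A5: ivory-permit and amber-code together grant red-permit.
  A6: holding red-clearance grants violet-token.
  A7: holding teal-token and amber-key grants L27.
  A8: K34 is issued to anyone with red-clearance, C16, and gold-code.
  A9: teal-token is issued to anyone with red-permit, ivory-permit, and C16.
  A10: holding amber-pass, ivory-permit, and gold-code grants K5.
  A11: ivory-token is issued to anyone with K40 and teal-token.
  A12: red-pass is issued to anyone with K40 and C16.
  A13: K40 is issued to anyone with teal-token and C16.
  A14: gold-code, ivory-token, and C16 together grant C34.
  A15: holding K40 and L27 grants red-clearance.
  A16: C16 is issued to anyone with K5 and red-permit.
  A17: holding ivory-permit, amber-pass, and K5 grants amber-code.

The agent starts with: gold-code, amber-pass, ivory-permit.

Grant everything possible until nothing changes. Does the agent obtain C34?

Yes

Holding amber-pass, ivory-permit, and gold-code grants K5 (A10).
Holding ivory-permit, amber-pass, and K5 grants amber-code (A17).
Holding ivory-permit and amber-code grants red-permit (A5).
Holding K5 and red-permit grants C16 (A16).
Holding red-permit, ivory-permit, and C16 grants teal-token (A9).
Holding teal-token and C16 grants K40 (A13).
Holding K40 and teal-token grants ivory-token (A11).
Holding gold-code, ivory-token, and C16 grants C34 (A14).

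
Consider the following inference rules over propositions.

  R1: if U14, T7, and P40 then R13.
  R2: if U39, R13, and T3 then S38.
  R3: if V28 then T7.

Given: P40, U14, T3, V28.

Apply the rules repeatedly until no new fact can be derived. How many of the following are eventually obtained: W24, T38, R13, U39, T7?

V28 holds, so T7 follows (R3).
U14, T7, and P40 hold, so R13 follows (R1).
No rule produces W24, and it is not given.
No rule produces T38, and it is not given.
R13: reached.
No rule produces U39, and it is not given.
T7: reached.
Reached: R13 and T7 — 2 of the 5.

2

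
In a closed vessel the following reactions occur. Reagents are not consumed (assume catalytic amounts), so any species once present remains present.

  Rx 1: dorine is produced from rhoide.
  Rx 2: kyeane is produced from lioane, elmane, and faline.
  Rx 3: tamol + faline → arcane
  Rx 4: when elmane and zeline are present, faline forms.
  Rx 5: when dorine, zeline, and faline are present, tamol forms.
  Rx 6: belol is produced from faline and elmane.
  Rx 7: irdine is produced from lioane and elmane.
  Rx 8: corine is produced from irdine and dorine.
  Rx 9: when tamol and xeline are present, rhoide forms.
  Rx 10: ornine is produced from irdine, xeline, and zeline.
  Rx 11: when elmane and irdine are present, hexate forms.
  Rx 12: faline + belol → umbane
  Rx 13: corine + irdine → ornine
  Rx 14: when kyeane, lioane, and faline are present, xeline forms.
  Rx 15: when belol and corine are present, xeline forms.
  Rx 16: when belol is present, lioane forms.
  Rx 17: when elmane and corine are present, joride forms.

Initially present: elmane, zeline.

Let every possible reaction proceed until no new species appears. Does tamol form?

No

tamol would need dorine, zeline, and faline (Rx 5), but dorine never forms.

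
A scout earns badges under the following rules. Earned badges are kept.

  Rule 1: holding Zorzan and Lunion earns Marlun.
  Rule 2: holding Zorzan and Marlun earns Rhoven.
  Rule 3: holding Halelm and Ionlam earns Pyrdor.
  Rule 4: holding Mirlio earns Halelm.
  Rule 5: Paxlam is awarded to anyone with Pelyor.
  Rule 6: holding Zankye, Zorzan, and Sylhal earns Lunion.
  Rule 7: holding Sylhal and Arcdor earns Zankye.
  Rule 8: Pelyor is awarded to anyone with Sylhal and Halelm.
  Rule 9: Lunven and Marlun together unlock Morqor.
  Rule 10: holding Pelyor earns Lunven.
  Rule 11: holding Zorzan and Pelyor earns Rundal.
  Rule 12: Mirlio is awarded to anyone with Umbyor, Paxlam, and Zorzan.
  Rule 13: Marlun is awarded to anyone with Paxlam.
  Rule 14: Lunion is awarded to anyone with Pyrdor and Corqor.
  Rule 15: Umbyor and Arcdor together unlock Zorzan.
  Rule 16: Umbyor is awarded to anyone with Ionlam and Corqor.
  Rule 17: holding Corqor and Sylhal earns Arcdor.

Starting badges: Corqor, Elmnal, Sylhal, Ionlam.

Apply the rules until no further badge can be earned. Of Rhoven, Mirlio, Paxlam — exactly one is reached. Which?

Rhoven

With Corqor and Sylhal, Arcdor is earned (Rule 17).
With Ionlam and Corqor, Umbyor is earned (Rule 16).
With Sylhal and Arcdor, Zankye is earned (Rule 7).
With Umbyor and Arcdor, Zorzan is earned (Rule 15).
With Zankye, Zorzan, and Sylhal, Lunion is earned (Rule 6).
With Zorzan and Lunion, Marlun is earned (Rule 1).
With Zorzan and Marlun, Rhoven is earned (Rule 2).
Paxlam would need Pelyor (Rule 5), but Pelyor is never earned. Mirlio would need Umbyor, Paxlam, and Zorzan (Rule 12), but Paxlam is never earned.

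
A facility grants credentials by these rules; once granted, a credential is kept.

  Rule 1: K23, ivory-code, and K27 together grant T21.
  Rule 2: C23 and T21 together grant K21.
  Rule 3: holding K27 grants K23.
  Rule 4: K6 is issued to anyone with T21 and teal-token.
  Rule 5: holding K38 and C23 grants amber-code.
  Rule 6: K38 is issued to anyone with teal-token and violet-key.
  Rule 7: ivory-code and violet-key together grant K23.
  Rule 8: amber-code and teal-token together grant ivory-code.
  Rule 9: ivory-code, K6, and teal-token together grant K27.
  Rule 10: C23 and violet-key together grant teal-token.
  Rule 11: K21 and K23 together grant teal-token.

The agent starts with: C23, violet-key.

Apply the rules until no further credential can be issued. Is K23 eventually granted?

Yes

Holding C23 and violet-key grants teal-token (Rule 10).
Holding teal-token and violet-key grants K38 (Rule 6).
Holding K38 and C23 grants amber-code (Rule 5).
Holding amber-code and teal-token grants ivory-code (Rule 8).
Holding ivory-code and violet-key grants K23 (Rule 7).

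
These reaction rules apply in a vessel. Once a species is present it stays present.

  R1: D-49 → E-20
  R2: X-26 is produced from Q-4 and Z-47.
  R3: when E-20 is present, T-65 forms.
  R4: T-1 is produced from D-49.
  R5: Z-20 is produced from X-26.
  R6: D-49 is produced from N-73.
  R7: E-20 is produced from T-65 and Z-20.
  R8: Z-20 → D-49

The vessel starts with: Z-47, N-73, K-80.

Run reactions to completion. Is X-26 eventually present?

X-26 would need Q-4 and Z-47 (R2), but Q-4 never forms.

No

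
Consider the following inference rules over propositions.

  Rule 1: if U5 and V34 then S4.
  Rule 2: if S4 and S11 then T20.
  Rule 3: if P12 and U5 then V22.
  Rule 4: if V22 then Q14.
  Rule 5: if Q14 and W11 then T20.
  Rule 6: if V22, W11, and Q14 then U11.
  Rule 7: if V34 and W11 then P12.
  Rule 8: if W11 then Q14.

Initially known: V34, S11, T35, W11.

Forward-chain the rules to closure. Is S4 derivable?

No

S4 would need U5 and V34 (Rule 1), but U5 is never established.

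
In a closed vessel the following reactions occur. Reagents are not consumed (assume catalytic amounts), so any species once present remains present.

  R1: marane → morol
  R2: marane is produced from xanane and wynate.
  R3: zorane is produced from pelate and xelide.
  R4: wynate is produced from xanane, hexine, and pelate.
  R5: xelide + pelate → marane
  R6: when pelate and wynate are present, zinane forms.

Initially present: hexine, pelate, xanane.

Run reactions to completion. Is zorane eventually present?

zorane would need pelate and xelide (R3), but xelide never forms.

No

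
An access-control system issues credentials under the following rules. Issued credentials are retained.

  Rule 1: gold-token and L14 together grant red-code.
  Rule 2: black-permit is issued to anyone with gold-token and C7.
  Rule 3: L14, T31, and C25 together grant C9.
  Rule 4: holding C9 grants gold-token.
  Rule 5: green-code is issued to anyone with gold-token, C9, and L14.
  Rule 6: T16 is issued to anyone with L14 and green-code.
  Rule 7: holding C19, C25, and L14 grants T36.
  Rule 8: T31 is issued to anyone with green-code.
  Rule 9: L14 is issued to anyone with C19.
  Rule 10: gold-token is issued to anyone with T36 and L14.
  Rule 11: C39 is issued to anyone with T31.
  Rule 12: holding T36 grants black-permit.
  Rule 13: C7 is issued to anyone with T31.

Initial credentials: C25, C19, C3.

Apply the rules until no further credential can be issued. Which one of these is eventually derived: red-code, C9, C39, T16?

Holding C19 grants L14 (Rule 9).
Holding C19, C25, and L14 grants T36 (Rule 7).
Holding T36 and L14 grants gold-token (Rule 10).
Holding gold-token and L14 grants red-code (Rule 1).
T16 would need L14 and green-code (Rule 6), but green-code is never granted. C39 would need T31 (Rule 11), but T31 is never granted. C9 would need L14, T31, and C25 (Rule 3), but T31 is never granted.

red-code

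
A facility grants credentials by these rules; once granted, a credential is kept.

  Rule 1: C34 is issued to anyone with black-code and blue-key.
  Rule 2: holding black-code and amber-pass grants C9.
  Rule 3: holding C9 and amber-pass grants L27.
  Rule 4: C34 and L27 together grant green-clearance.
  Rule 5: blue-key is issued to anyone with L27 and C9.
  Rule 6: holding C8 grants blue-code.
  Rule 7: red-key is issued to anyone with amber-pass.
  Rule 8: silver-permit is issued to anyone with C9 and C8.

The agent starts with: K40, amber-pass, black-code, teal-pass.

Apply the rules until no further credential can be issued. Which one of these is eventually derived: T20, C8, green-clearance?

Holding black-code and amber-pass grants C9 (Rule 2).
Holding C9 and amber-pass grants L27 (Rule 3).
Holding L27 and C9 grants blue-key (Rule 5).
Holding black-code and blue-key grants C34 (Rule 1).
Holding C34 and L27 grants green-clearance (Rule 4).
No rule produces T20, and it is not given. No rule produces C8, and it is not given.

green-clearance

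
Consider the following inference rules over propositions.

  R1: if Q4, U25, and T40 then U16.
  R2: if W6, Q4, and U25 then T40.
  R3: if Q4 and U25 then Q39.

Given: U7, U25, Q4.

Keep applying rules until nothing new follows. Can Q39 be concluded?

Q4 and U25 hold, so Q39 follows (R3).

Yes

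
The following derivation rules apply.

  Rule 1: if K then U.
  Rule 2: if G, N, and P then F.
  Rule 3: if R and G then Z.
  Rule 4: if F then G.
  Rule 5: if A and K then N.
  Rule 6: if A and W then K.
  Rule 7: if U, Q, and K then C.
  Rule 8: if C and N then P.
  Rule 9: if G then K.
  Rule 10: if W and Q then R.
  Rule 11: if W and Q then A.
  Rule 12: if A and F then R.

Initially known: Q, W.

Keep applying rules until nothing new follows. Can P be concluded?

Yes

From W and Q, Rule 11 gives A.
From A and W, Rule 6 gives K.
From A and K, Rule 5 gives N.
From K, Rule 1 gives U.
From U, Q, and K, Rule 7 gives C.
C and N hold, so P follows (Rule 8).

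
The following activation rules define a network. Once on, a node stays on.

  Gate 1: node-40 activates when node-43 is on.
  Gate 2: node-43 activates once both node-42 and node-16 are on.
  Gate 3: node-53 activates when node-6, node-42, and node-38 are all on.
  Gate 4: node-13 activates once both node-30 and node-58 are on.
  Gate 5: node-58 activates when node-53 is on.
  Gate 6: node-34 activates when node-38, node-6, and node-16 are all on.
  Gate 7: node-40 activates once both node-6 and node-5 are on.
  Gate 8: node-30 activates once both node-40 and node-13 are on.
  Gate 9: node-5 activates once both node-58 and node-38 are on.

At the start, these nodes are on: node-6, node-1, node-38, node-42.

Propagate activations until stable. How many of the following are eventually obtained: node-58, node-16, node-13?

node-6, node-42, and node-38 are on, so node-53 activates (Gate 3).
Gate 5: node-53 on → node-58 on.
node-58: reached.
No rule produces node-16, and it is not given.
node-13 would need node-30 and node-58 (Gate 4), but node-30 never turns on.
Reached: node-58 — 1 of the 3.

1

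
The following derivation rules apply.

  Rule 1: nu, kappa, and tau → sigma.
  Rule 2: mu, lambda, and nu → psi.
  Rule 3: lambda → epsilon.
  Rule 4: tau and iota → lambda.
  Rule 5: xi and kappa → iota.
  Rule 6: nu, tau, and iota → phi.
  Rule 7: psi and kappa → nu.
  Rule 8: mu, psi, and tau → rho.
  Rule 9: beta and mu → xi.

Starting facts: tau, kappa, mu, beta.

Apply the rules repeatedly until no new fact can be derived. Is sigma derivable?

sigma would need nu, kappa, and tau (Rule 1), but nu is never established.

No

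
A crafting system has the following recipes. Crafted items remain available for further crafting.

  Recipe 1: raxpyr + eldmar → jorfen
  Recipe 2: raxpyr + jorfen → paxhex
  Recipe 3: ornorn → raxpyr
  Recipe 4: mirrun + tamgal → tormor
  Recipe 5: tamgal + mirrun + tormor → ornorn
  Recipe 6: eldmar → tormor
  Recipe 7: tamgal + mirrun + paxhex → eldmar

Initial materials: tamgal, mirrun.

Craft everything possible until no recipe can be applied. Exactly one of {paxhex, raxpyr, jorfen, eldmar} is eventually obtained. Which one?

mirrun + tamgal → tormor (Recipe 4).
tamgal + mirrun + tormor → ornorn (Recipe 5).
Using Recipe 3, ornorn makes raxpyr.
paxhex would need raxpyr and jorfen (Recipe 2), but jorfen is never obtained. jorfen would need raxpyr and eldmar (Recipe 1), but eldmar is never obtained. eldmar would need tamgal, mirrun, and paxhex (Recipe 7), but paxhex is never obtained.

raxpyr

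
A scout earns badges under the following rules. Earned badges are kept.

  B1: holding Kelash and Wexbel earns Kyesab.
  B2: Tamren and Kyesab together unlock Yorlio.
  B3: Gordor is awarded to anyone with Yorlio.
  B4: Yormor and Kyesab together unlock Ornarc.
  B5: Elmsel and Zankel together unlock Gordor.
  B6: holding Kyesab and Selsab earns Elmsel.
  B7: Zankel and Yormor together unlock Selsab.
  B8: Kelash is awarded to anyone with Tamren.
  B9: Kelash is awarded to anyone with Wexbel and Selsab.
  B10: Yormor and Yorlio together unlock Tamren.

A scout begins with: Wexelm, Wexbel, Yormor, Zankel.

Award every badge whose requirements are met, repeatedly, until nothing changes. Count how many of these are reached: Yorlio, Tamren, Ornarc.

1

With Zankel and Yormor, Selsab is earned (B7).
With Wexbel and Selsab, Kelash is earned (B9).
With Kelash and Wexbel, Kyesab is earned (B1).
With Yormor and Kyesab, Ornarc is earned (B4).
Yorlio would need Tamren and Kyesab (B2), but Tamren is never earned.
Tamren would need Yormor and Yorlio (B10), but Yorlio is never earned.
Ornarc: reached.
Reached: Ornarc — 1 of the 3.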